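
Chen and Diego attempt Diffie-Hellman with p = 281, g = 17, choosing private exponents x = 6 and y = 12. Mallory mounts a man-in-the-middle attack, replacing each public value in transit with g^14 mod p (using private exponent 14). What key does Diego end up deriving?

153

Diego receives Mallory's public value M = 17^14 mod 281 instead of the honest one.
17^1 ≡ 17 (mod 281)
17^2 = (17^1)^2 ≡ 17^2 = 289 ≡ 8 (mod 281)
17^4 = (17^2)^2 ≡ 8^2 = 64 ≡ 64 (mod 281)
17^8 = (17^4)^2 ≡ 64^2 = 4096 ≡ 162 (mod 281)
17^14 = 17^8 · 17^4 · 17^2 ≡ 162 · 64 · 8 ≡ 49 (mod 281).
So M = 49. Diego computes K = M^12 mod 281.
49^1 ≡ 49 (mod 281)
49^2 = (49^1)^2 ≡ 49^2 = 2401 ≡ 153 (mod 281)
49^4 = (49^2)^2 ≡ 153^2 = 23409 ≡ 86 (mod 281)
49^8 = (49^4)^2 ≡ 86^2 = 7396 ≡ 90 (mod 281)
49^12 = 49^8 · 49^4 ≡ 90 · 86 ≡ 153 (mod 281).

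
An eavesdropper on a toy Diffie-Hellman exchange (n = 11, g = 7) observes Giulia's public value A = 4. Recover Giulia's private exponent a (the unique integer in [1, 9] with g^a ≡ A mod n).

Try successive powers of 7 modulo 11:
7^1 ≡ 7
7^2 ≡ 5
7^3 ≡ 2
7^4 ≡ 3
7^5 ≡ 10
7^6 ≡ 4
Found: a = 6.

6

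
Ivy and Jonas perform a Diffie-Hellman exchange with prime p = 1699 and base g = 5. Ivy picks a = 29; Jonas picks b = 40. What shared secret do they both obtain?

Ivy sends A = g^a mod p = 5^29 mod 1699.
5^1 ≡ 5 (mod 1699)
5^2 = (5^1)^2 ≡ 5^2 = 25 ≡ 25 (mod 1699)
5^4 = (5^2)^2 ≡ 25^2 = 625 ≡ 625 (mod 1699)
5^8 = (5^4)^2 ≡ 625^2 = 390625 ≡ 1554 (mod 1699)
5^16 = (5^8)^2 ≡ 1554^2 = 2414916 ≡ 637 (mod 1699)
5^29 = 5^16 · 5^8 · 5^4 · 5^1 ≡ 637 · 1554 · 625 · 5 ≡ 786 (mod 1699).
So A = 786. Jonas then computes K = A^b mod p = 786^40 mod 1699.
786^1 ≡ 786 (mod 1699)
786^2 = (786^1)^2 ≡ 786^2 = 617796 ≡ 1059 (mod 1699)
786^4 = (786^2)^2 ≡ 1059^2 = 1121481 ≡ 141 (mod 1699)
786^8 = (786^4)^2 ≡ 141^2 = 19881 ≡ 1192 (mod 1699)
786^16 = (786^8)^2 ≡ 1192^2 = 1420864 ≡ 500 (mod 1699)
786^32 = (786^16)^2 ≡ 500^2 = 250000 ≡ 247 (mod 1699)
786^40 = 786^32 · 786^8 ≡ 247 · 1192 ≡ 497 (mod 1699).

497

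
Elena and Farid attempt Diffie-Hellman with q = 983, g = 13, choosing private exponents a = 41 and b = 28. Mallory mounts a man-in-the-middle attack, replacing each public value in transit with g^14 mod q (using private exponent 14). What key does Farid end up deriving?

Farid receives Mallory's public value M = 13^14 mod 983 instead of the honest one.
13^1 ≡ 13 (mod 983)
13^2 = (13^1)^2 ≡ 13^2 = 169 ≡ 169 (mod 983)
13^4 = (13^2)^2 ≡ 169^2 = 28561 ≡ 54 (mod 983)
13^8 = (13^4)^2 ≡ 54^2 = 2916 ≡ 950 (mod 983)
13^14 = 13^8 · 13^4 · 13^2 ≡ 950 · 54 · 169 ≡ 623 (mod 983).
So M = 623. Farid computes K = M^28 mod 983.
623^1 ≡ 623 (mod 983)
623^2 = (623^1)^2 ≡ 623^2 = 388129 ≡ 827 (mod 983)
623^4 = (623^2)^2 ≡ 827^2 = 683929 ≡ 744 (mod 983)
623^8 = (623^4)^2 ≡ 744^2 = 553536 ≡ 107 (mod 983)
623^16 = (623^8)^2 ≡ 107^2 = 11449 ≡ 636 (mod 983)
623^28 = 623^16 · 623^8 · 623^4 ≡ 636 · 107 · 744 ≡ 290 (mod 983).

290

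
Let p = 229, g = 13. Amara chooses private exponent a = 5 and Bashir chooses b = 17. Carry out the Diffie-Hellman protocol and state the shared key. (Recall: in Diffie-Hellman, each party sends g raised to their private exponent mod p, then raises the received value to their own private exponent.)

Bashir sends B = g^b mod p = 13^17 mod 229.
13^1 ≡ 13 (mod 229)
13^2 = (13^1)^2 ≡ 13^2 = 169 ≡ 169 (mod 229)
13^4 = (13^2)^2 ≡ 169^2 = 28561 ≡ 165 (mod 229)
13^8 = (13^4)^2 ≡ 165^2 = 27225 ≡ 203 (mod 229)
13^16 = (13^8)^2 ≡ 203^2 = 41209 ≡ 218 (mod 229)
13^17 = 13^16 · 13^1 ≡ 218 · 13 ≡ 86 (mod 229).
So B = 86. Amara then computes K = B^a mod p = 86^5 mod 229.
86^1 ≡ 86 (mod 229)
86^2 = (86^1)^2 ≡ 86^2 = 7396 ≡ 68 (mod 229)
86^4 = (86^2)^2 ≡ 68^2 = 4624 ≡ 44 (mod 229)
86^5 = 86^4 · 86^1 ≡ 44 · 86 ≡ 120 (mod 229).

120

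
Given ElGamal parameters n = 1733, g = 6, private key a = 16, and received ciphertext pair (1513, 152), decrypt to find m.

1311

Shared mask s = c₁^a mod n = 1513^16 mod 1733.
1513^1 ≡ 1513 (mod 1733)
1513^2 = (1513^1)^2 ≡ 1513^2 = 2289169 ≡ 1609 (mod 1733)
1513^4 = (1513^2)^2 ≡ 1609^2 = 2588881 ≡ 1512 (mod 1733)
1513^8 = (1513^4)^2 ≡ 1512^2 = 2286144 ≡ 317 (mod 1733)
1513^16 = (1513^8)^2 ≡ 317^2 = 100489 ≡ 1708 (mod 1733)
So s = 1708; s⁻¹ ≡ 1525 (mod 1733).
m = c₂ · s⁻¹ mod 1733 = 152 · 1525 mod 1733 = 1311.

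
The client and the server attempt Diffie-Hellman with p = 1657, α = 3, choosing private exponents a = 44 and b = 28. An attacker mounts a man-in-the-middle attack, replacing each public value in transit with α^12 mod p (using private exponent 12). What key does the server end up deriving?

The server receives an attacker's public value M = 3^12 mod 1657 instead of the honest one.
3^1 ≡ 3 (mod 1657)
3^2 = (3^1)^2 ≡ 3^2 = 9 ≡ 9 (mod 1657)
3^4 = (3^2)^2 ≡ 9^2 = 81 ≡ 81 (mod 1657)
3^8 = (3^4)^2 ≡ 81^2 = 6561 ≡ 1590 (mod 1657)
3^12 = 3^8 · 3^4 ≡ 1590 · 81 ≡ 1201 (mod 1657).
So M = 1201. The server computes K = M^28 mod 1657.
1201^1 ≡ 1201 (mod 1657)
1201^2 = (1201^1)^2 ≡ 1201^2 = 1442401 ≡ 811 (mod 1657)
1201^4 = (1201^2)^2 ≡ 811^2 = 657721 ≡ 1549 (mod 1657)
1201^8 = (1201^4)^2 ≡ 1549^2 = 2399401 ≡ 65 (mod 1657)
1201^16 = (1201^8)^2 ≡ 65^2 = 4225 ≡ 911 (mod 1657)
1201^28 = 1201^16 · 1201^8 · 1201^4 ≡ 911 · 65 · 1549 ≡ 800 (mod 1657).

800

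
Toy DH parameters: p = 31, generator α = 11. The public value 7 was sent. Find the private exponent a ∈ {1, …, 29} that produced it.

26

Try successive powers of 11 modulo 31:
11^1 ≡ 11
11^2 ≡ 28
11^3 ≡ 29
11^4 ≡ 9
11^5 ≡ 6
11^6 ≡ 4
11^7 ≡ 13
11^8 ≡ 19
11^9 ≡ 23
11^10 ≡ 5
11^11 ≡ 24
11^12 ≡ 16
11^13 ≡ 21
11^14 ≡ 14
11^15 ≡ 30
11^16 ≡ 20
11^17 ≡ 3
11^18 ≡ 2
11^19 ≡ 22
11^20 ≡ 25
11^21 ≡ 27
11^22 ≡ 18
11^23 ≡ 12
11^24 ≡ 8
11^25 ≡ 26
11^26 ≡ 7
Found: a = 26.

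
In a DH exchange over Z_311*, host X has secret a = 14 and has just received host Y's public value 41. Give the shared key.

113

Shared key K = 41^14 mod 311.
41^1 ≡ 41 (mod 311)
41^2 = (41^1)^2 ≡ 41^2 = 1681 ≡ 126 (mod 311)
41^4 = (41^2)^2 ≡ 126^2 = 15876 ≡ 15 (mod 311)
41^8 = (41^4)^2 ≡ 15^2 = 225 ≡ 225 (mod 311)
41^14 = 41^8 · 41^4 · 41^2 ≡ 225 · 15 · 126 ≡ 113 (mod 311).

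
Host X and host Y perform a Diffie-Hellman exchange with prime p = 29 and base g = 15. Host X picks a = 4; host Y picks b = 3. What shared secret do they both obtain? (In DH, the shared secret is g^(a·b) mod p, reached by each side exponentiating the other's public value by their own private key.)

25

Host X sends A = g^a mod p = 15^4 mod 29.
15^1 ≡ 15 (mod 29)
15^2 = (15^1)^2 ≡ 15^2 = 225 ≡ 22 (mod 29)
15^4 = (15^2)^2 ≡ 22^2 = 484 ≡ 20 (mod 29)
So A = 20. Host Y then computes K = A^b mod p = 20^3 mod 29.
20^1 ≡ 20 (mod 29)
20^2 = (20^1)^2 ≡ 20^2 = 400 ≡ 23 (mod 29)
20^3 = 20^2 · 20^1 ≡ 23 · 20 ≡ 25 (mod 29).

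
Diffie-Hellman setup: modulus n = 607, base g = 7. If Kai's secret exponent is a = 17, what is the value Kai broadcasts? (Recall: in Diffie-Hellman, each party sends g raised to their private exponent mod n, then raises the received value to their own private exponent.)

Public value = 7^17 (mod 607).
7^1 ≡ 7 (mod 607)
7^2 = (7^1)^2 ≡ 7^2 = 49 ≡ 49 (mod 607)
7^4 = (7^2)^2 ≡ 49^2 = 2401 ≡ 580 (mod 607)
7^8 = (7^4)^2 ≡ 580^2 = 336400 ≡ 122 (mod 607)
7^16 = (7^8)^2 ≡ 122^2 = 14884 ≡ 316 (mod 607)
7^17 = 7^16 · 7^1 ≡ 316 · 7 ≡ 391 (mod 607).

391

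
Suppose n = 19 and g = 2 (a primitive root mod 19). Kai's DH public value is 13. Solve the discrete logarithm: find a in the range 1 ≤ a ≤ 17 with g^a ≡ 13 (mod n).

5

Try successive powers of 2 modulo 19:
2^1 ≡ 2
2^2 ≡ 4
2^3 ≡ 8
2^4 ≡ 16
2^5 ≡ 13
Found: a = 5.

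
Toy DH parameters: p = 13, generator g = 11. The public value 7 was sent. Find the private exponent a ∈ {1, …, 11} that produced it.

Try successive powers of 11 modulo 13:
11^1 ≡ 11
11^2 ≡ 4
11^3 ≡ 5
11^4 ≡ 3
11^5 ≡ 7
Found: a = 5.

5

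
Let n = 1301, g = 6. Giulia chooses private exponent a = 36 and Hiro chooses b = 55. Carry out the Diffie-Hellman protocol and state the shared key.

262

Giulia sends A = g^a mod n = 6^36 mod 1301.
6^1 ≡ 6 (mod 1301)
6^2 = (6^1)^2 ≡ 6^2 = 36 ≡ 36 (mod 1301)
6^4 = (6^2)^2 ≡ 36^2 = 1296 ≡ 1296 (mod 1301)
6^8 = (6^4)^2 ≡ 1296^2 = 1679616 ≡ 25 (mod 1301)
6^16 = (6^8)^2 ≡ 25^2 = 625 ≡ 625 (mod 1301)
6^32 = (6^16)^2 ≡ 625^2 = 390625 ≡ 325 (mod 1301)
6^36 = 6^32 · 6^4 ≡ 325 · 1296 ≡ 977 (mod 1301).
So A = 977. Hiro then computes K = A^b mod n = 977^55 mod 1301.
977^1 ≡ 977 (mod 1301)
977^2 = (977^1)^2 ≡ 977^2 = 954529 ≡ 896 (mod 1301)
977^4 = (977^2)^2 ≡ 896^2 = 802816 ≡ 99 (mod 1301)
977^8 = (977^4)^2 ≡ 99^2 = 9801 ≡ 694 (mod 1301)
977^16 = (977^8)^2 ≡ 694^2 = 481636 ≡ 266 (mod 1301)
977^32 = (977^16)^2 ≡ 266^2 = 70756 ≡ 502 (mod 1301)
977^55 = 977^32 · 977^16 · 977^4 · 977^2 · 977^1 ≡ 502 · 266 · 99 · 896 · 977 ≡ 262 (mod 1301).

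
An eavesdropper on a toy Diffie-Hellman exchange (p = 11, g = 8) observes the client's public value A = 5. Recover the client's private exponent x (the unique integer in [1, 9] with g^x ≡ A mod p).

8

Try successive powers of 8 modulo 11:
8^1 ≡ 8
8^2 ≡ 9
8^3 ≡ 6
8^4 ≡ 4
8^5 ≡ 10
8^6 ≡ 3
8^7 ≡ 2
8^8 ≡ 5
Found: x = 8.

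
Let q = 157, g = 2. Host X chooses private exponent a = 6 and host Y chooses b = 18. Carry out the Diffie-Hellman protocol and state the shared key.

16

Host Y sends B = g^b mod q = 2^18 mod 157.
2^1 ≡ 2 (mod 157)
2^2 = (2^1)^2 ≡ 2^2 = 4 ≡ 4 (mod 157)
2^4 = (2^2)^2 ≡ 4^2 = 16 ≡ 16 (mod 157)
2^8 = (2^4)^2 ≡ 16^2 = 256 ≡ 99 (mod 157)
2^16 = (2^8)^2 ≡ 99^2 = 9801 ≡ 67 (mod 157)
2^18 = 2^16 · 2^2 ≡ 67 · 4 ≡ 111 (mod 157).
So B = 111. Host X then computes K = B^a mod q = 111^6 mod 157.
111^1 ≡ 111 (mod 157)
111^2 = (111^1)^2 ≡ 111^2 = 12321 ≡ 75 (mod 157)
111^4 = (111^2)^2 ≡ 75^2 = 5625 ≡ 130 (mod 157)
111^6 = 111^4 · 111^2 ≡ 130 · 75 ≡ 16 (mod 157).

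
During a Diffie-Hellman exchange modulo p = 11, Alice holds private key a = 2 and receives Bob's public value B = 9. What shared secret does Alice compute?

4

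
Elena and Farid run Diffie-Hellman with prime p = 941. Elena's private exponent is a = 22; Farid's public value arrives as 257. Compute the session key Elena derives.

500

Shared key K = 257^22 mod 941.
257^1 ≡ 257 (mod 941)
257^2 = (257^1)^2 ≡ 257^2 = 66049 ≡ 179 (mod 941)
257^4 = (257^2)^2 ≡ 179^2 = 32041 ≡ 47 (mod 941)
257^8 = (257^4)^2 ≡ 47^2 = 2209 ≡ 327 (mod 941)
257^16 = (257^8)^2 ≡ 327^2 = 106929 ≡ 596 (mod 941)
257^22 = 257^16 · 257^4 · 257^2 ≡ 596 · 47 · 179 ≡ 500 (mod 941).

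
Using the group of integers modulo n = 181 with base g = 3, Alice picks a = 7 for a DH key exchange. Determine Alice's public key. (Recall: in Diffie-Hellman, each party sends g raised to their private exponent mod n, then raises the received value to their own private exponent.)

Public value = 3^7 (mod 181).
3^1 ≡ 3 (mod 181)
3^2 = (3^1)^2 ≡ 3^2 = 9 ≡ 9 (mod 181)
3^4 = (3^2)^2 ≡ 9^2 = 81 ≡ 81 (mod 181)
3^7 = 3^4 · 3^2 · 3^1 ≡ 81 · 9 · 3 ≡ 15 (mod 181).

15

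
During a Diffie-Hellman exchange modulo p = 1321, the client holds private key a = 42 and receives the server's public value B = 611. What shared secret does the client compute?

Shared key K = 611^42 mod 1321.
611^1 ≡ 611 (mod 1321)
611^2 = (611^1)^2 ≡ 611^2 = 373321 ≡ 799 (mod 1321)
611^4 = (611^2)^2 ≡ 799^2 = 638401 ≡ 358 (mod 1321)
611^8 = (611^4)^2 ≡ 358^2 = 128164 ≡ 27 (mod 1321)
611^16 = (611^8)^2 ≡ 27^2 = 729 ≡ 729 (mod 1321)
611^32 = (611^16)^2 ≡ 729^2 = 531441 ≡ 399 (mod 1321)
611^42 = 611^32 · 611^8 · 611^2 ≡ 399 · 27 · 799 ≡ 1312 (mod 1321).

1312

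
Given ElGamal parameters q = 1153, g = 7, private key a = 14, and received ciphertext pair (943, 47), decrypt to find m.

969

Shared mask s = c₁^a mod q = 943^14 mod 1153.
943^1 ≡ 943 (mod 1153)
943^2 = (943^1)^2 ≡ 943^2 = 889249 ≡ 286 (mod 1153)
943^4 = (943^2)^2 ≡ 286^2 = 81796 ≡ 1086 (mod 1153)
943^8 = (943^4)^2 ≡ 1086^2 = 1179396 ≡ 1030 (mod 1153)
943^14 = 943^8 · 943^4 · 943^2 ≡ 1030 · 1086 · 286 ≡ 194 (mod 1153).
So s = 194; s⁻¹ ≡ 315 (mod 1153).
m = c₂ · s⁻¹ mod 1153 = 47 · 315 mod 1153 = 969.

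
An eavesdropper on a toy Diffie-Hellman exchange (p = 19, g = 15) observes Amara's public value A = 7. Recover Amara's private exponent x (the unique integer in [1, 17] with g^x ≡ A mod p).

12

Try successive powers of 15 modulo 19:
15^1 ≡ 15
15^2 ≡ 16
15^3 ≡ 12
15^4 ≡ 9
15^5 ≡ 2
15^6 ≡ 11
15^7 ≡ 13
15^8 ≡ 5
15^9 ≡ 18
15^10 ≡ 4
15^11 ≡ 3
15^12 ≡ 7
Found: x = 12.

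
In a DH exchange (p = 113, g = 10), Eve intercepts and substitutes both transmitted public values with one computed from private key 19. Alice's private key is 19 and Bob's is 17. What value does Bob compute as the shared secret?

Bob receives Eve's public value M = 10^19 mod 113 instead of the honest one.
10^1 ≡ 10 (mod 113)
10^2 = (10^1)^2 ≡ 10^2 = 100 ≡ 100 (mod 113)
10^4 = (10^2)^2 ≡ 100^2 = 10000 ≡ 56 (mod 113)
10^8 = (10^4)^2 ≡ 56^2 = 3136 ≡ 85 (mod 113)
10^16 = (10^8)^2 ≡ 85^2 = 7225 ≡ 106 (mod 113)
10^19 = 10^16 · 10^2 · 10^1 ≡ 106 · 100 · 10 ≡ 6 (mod 113).
So M = 6. Bob computes K = M^17 mod 113.
6^1 ≡ 6 (mod 113)
6^2 = (6^1)^2 ≡ 6^2 = 36 ≡ 36 (mod 113)
6^4 = (6^2)^2 ≡ 36^2 = 1296 ≡ 53 (mod 113)
6^8 = (6^4)^2 ≡ 53^2 = 2809 ≡ 97 (mod 113)
6^16 = (6^8)^2 ≡ 97^2 = 9409 ≡ 30 (mod 113)
6^17 = 6^16 · 6^1 ≡ 30 · 6 ≡ 67 (mod 113).

67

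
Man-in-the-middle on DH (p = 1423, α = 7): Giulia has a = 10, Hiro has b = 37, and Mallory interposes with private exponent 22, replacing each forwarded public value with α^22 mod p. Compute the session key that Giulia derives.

402

Giulia receives Mallory's public value M = 7^22 mod 1423 instead of the honest one.
7^1 ≡ 7 (mod 1423)
7^2 = (7^1)^2 ≡ 7^2 = 49 ≡ 49 (mod 1423)
7^4 = (7^2)^2 ≡ 49^2 = 2401 ≡ 978 (mod 1423)
7^8 = (7^4)^2 ≡ 978^2 = 956484 ≡ 228 (mod 1423)
7^16 = (7^8)^2 ≡ 228^2 = 51984 ≡ 756 (mod 1423)
7^22 = 7^16 · 7^4 · 7^2 ≡ 756 · 978 · 49 ≡ 875 (mod 1423).
So M = 875. Giulia computes K = M^10 mod 1423.
875^1 ≡ 875 (mod 1423)
875^2 = (875^1)^2 ≡ 875^2 = 765625 ≡ 51 (mod 1423)
875^4 = (875^2)^2 ≡ 51^2 = 2601 ≡ 1178 (mod 1423)
875^8 = (875^4)^2 ≡ 1178^2 = 1387684 ≡ 259 (mod 1423)
875^10 = 875^8 · 875^2 ≡ 259 · 51 ≡ 402 (mod 1423).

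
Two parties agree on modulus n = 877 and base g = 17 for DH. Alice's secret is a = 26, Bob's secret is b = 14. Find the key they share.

Bob sends B = g^b mod n = 17^14 mod 877.
17^1 ≡ 17 (mod 877)
17^2 = (17^1)^2 ≡ 17^2 = 289 ≡ 289 (mod 877)
17^4 = (17^2)^2 ≡ 289^2 = 83521 ≡ 206 (mod 877)
17^8 = (17^4)^2 ≡ 206^2 = 42436 ≡ 340 (mod 877)
17^14 = 17^8 · 17^4 · 17^2 ≡ 340 · 206 · 289 ≡ 400 (mod 877).
So B = 400. Alice then computes K = B^a mod n = 400^26 mod 877.
400^1 ≡ 400 (mod 877)
400^2 = (400^1)^2 ≡ 400^2 = 160000 ≡ 386 (mod 877)
400^4 = (400^2)^2 ≡ 386^2 = 148996 ≡ 783 (mod 877)
400^8 = (400^4)^2 ≡ 783^2 = 613089 ≡ 66 (mod 877)
400^16 = (400^8)^2 ≡ 66^2 = 4356 ≡ 848 (mod 877)
400^26 = 400^16 · 400^8 · 400^2 ≡ 848 · 66 · 386 ≡ 507 (mod 877).

507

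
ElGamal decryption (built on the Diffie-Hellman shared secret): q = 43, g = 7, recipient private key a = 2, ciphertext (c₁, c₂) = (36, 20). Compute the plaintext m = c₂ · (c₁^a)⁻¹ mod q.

32

Shared mask s = c₁^a mod q = 36^2 mod 43.
36^1 ≡ 36 (mod 43)
36^2 = (36^1)^2 ≡ 36^2 = 1296 ≡ 6 (mod 43)
So s = 6; s⁻¹ ≡ 36 (mod 43).
m = c₂ · s⁻¹ mod 43 = 20 · 36 mod 43 = 32.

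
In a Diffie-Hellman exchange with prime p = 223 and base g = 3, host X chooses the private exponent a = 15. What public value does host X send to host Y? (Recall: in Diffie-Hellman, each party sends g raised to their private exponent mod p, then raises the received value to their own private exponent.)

195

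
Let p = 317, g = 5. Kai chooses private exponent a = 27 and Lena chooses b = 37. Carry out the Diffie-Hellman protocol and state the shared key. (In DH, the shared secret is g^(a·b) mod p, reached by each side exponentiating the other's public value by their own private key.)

107

Kai sends A = g^a mod p = 5^27 mod 317.
5^1 ≡ 5 (mod 317)
5^2 = (5^1)^2 ≡ 5^2 = 25 ≡ 25 (mod 317)
5^4 = (5^2)^2 ≡ 25^2 = 625 ≡ 308 (mod 317)
5^8 = (5^4)^2 ≡ 308^2 = 94864 ≡ 81 (mod 317)
5^16 = (5^8)^2 ≡ 81^2 = 6561 ≡ 221 (mod 317)
5^27 = 5^16 · 5^8 · 5^2 · 5^1 ≡ 221 · 81 · 25 · 5 ≡ 239 (mod 317).
So A = 239. Lena then computes K = A^b mod p = 239^37 mod 317.
239^1 ≡ 239 (mod 317)
239^2 = (239^1)^2 ≡ 239^2 = 57121 ≡ 61 (mod 317)
239^4 = (239^2)^2 ≡ 61^2 = 3721 ≡ 234 (mod 317)
239^8 = (239^4)^2 ≡ 234^2 = 54756 ≡ 232 (mod 317)
239^16 = (239^8)^2 ≡ 232^2 = 53824 ≡ 251 (mod 317)
239^32 = (239^16)^2 ≡ 251^2 = 63001 ≡ 235 (mod 317)
239^37 = 239^32 · 239^4 · 239^1 ≡ 235 · 234 · 239 ≡ 107 (mod 317).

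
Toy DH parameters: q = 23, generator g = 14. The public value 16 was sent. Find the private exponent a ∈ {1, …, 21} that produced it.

Try successive powers of 14 modulo 23:
14^1 ≡ 14
14^2 ≡ 12
14^3 ≡ 7
14^4 ≡ 6
14^5 ≡ 15
14^6 ≡ 3
14^7 ≡ 19
14^8 ≡ 13
14^9 ≡ 21
14^10 ≡ 18
14^11 ≡ 22
14^12 ≡ 9
14^13 ≡ 11
14^14 ≡ 16
Found: a = 14.

14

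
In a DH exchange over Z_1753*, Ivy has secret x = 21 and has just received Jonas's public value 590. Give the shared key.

310

Shared key K = 590^21 mod 1753.
590^1 ≡ 590 (mod 1753)
590^2 = (590^1)^2 ≡ 590^2 = 348100 ≡ 1006 (mod 1753)
590^4 = (590^2)^2 ≡ 1006^2 = 1012036 ≡ 555 (mod 1753)
590^8 = (590^4)^2 ≡ 555^2 = 308025 ≡ 1250 (mod 1753)
590^16 = (590^8)^2 ≡ 1250^2 = 1562500 ≡ 577 (mod 1753)
590^21 = 590^16 · 590^4 · 590^1 ≡ 577 · 555 · 590 ≡ 310 (mod 1753).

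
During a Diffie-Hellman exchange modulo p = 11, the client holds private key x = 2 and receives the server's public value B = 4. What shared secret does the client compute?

Shared key K = 4^2 mod 11.
4^1 ≡ 4 (mod 11)
4^2 = (4^1)^2 ≡ 4^2 = 16 ≡ 5 (mod 11)

5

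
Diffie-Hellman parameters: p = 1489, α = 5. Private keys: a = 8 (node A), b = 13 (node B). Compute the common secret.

711

Node A sends A = α^a mod p = 5^8 mod 1489.
5^1 ≡ 5 (mod 1489)
5^2 = (5^1)^2 ≡ 5^2 = 25 ≡ 25 (mod 1489)
5^4 = (5^2)^2 ≡ 25^2 = 625 ≡ 625 (mod 1489)
5^8 = (5^4)^2 ≡ 625^2 = 390625 ≡ 507 (mod 1489)
So A = 507. Node B then computes K = A^b mod p = 507^13 mod 1489.
507^1 ≡ 507 (mod 1489)
507^2 = (507^1)^2 ≡ 507^2 = 257049 ≡ 941 (mod 1489)
507^4 = (507^2)^2 ≡ 941^2 = 885481 ≡ 1015 (mod 1489)
507^8 = (507^4)^2 ≡ 1015^2 = 1030225 ≡ 1326 (mod 1489)
507^13 = 507^8 · 507^4 · 507^1 ≡ 1326 · 1015 · 507 ≡ 711 (mod 1489).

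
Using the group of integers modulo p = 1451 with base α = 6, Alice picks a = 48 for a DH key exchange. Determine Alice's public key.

1248

Public value = 6^48 mod 1451.
6^1 ≡ 6 (mod 1451)
6^2 = (6^1)^2 ≡ 6^2 = 36 ≡ 36 (mod 1451)
6^4 = (6^2)^2 ≡ 36^2 = 1296 ≡ 1296 (mod 1451)
6^8 = (6^4)^2 ≡ 1296^2 = 1679616 ≡ 809 (mod 1451)
6^16 = (6^8)^2 ≡ 809^2 = 654481 ≡ 80 (mod 1451)
6^32 = (6^16)^2 ≡ 80^2 = 6400 ≡ 596 (mod 1451)
6^48 = 6^32 · 6^16 ≡ 596 · 80 ≡ 1248 (mod 1451).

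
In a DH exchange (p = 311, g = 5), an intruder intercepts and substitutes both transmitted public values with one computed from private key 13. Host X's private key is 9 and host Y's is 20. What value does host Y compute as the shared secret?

Host Y receives an intruder's public value M = 5^13 mod 311 instead of the honest one.
5^1 ≡ 5 (mod 311)
5^2 = (5^1)^2 ≡ 5^2 = 25 ≡ 25 (mod 311)
5^4 = (5^2)^2 ≡ 25^2 = 625 ≡ 3 (mod 311)
5^8 = (5^4)^2 ≡ 3^2 = 9 ≡ 9 (mod 311)
5^13 = 5^8 · 5^4 · 5^1 ≡ 9 · 3 · 5 ≡ 135 (mod 311).
So M = 135. Host Y computes K = M^20 mod 311.
135^1 ≡ 135 (mod 311)
135^2 = (135^1)^2 ≡ 135^2 = 18225 ≡ 187 (mod 311)
135^4 = (135^2)^2 ≡ 187^2 = 34969 ≡ 137 (mod 311)
135^8 = (135^4)^2 ≡ 137^2 = 18769 ≡ 109 (mod 311)
135^16 = (135^8)^2 ≡ 109^2 = 11881 ≡ 63 (mod 311)
135^20 = 135^16 · 135^4 ≡ 63 · 137 ≡ 234 (mod 311).

234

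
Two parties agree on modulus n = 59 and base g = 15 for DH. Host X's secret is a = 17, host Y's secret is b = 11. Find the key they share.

51

Host Y sends B = g^b mod n = 15^11 mod 59.
15^1 ≡ 15 (mod 59)
15^2 = (15^1)^2 ≡ 15^2 = 225 ≡ 48 (mod 59)
15^4 = (15^2)^2 ≡ 48^2 = 2304 ≡ 3 (mod 59)
15^8 = (15^4)^2 ≡ 3^2 = 9 ≡ 9 (mod 59)
15^11 = 15^8 · 15^2 · 15^1 ≡ 9 · 48 · 15 ≡ 49 (mod 59).
So B = 49. Host X then computes K = B^a mod n = 49^17 mod 59.
49^1 ≡ 49 (mod 59)
49^2 = (49^1)^2 ≡ 49^2 = 2401 ≡ 41 (mod 59)
49^4 = (49^2)^2 ≡ 41^2 = 1681 ≡ 29 (mod 59)
49^8 = (49^4)^2 ≡ 29^2 = 841 ≡ 15 (mod 59)
49^16 = (49^8)^2 ≡ 15^2 = 225 ≡ 48 (mod 59)
49^17 = 49^16 · 49^1 ≡ 48 · 49 ≡ 51 (mod 59).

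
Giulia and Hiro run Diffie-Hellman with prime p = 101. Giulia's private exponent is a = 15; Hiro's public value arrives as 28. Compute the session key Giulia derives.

Shared key K = 28^15 mod 101.
28^1 ≡ 28 (mod 101)
28^2 = (28^1)^2 ≡ 28^2 = 784 ≡ 77 (mod 101)
28^4 = (28^2)^2 ≡ 77^2 = 5929 ≡ 71 (mod 101)
28^8 = (28^4)^2 ≡ 71^2 = 5041 ≡ 92 (mod 101)
28^15 = 28^8 · 28^4 · 28^2 · 28^1 ≡ 92 · 71 · 77 · 28 ≡ 57 (mod 101).

57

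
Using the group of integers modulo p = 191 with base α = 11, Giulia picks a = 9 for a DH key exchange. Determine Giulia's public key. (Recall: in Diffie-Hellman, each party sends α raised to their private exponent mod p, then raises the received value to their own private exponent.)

166

Public value = 11^9 mod 191.
11^1 ≡ 11 (mod 191)
11^2 = (11^1)^2 ≡ 11^2 = 121 ≡ 121 (mod 191)
11^4 = (11^2)^2 ≡ 121^2 = 14641 ≡ 125 (mod 191)
11^8 = (11^4)^2 ≡ 125^2 = 15625 ≡ 154 (mod 191)
11^9 = 11^8 · 11^1 ≡ 154 · 11 ≡ 166 (mod 191).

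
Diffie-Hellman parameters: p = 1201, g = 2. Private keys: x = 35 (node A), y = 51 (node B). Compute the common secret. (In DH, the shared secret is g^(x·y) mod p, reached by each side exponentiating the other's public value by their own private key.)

Node B sends B = g^y mod p = 2^51 mod 1201.
2^1 ≡ 2 (mod 1201)
2^2 = (2^1)^2 ≡ 2^2 = 4 ≡ 4 (mod 1201)
2^4 = (2^2)^2 ≡ 4^2 = 16 ≡ 16 (mod 1201)
2^8 = (2^4)^2 ≡ 16^2 = 256 ≡ 256 (mod 1201)
2^16 = (2^8)^2 ≡ 256^2 = 65536 ≡ 682 (mod 1201)
2^32 = (2^16)^2 ≡ 682^2 = 465124 ≡ 337 (mod 1201)
2^51 = 2^32 · 2^16 · 2^2 · 2^1 ≡ 337 · 682 · 4 · 2 ≡ 1142 (mod 1201).
So B = 1142. Node A then computes K = B^x mod p = 1142^35 mod 1201.
1142^1 ≡ 1142 (mod 1201)
1142^2 = (1142^1)^2 ≡ 1142^2 = 1304164 ≡ 1079 (mod 1201)
1142^4 = (1142^2)^2 ≡ 1079^2 = 1164241 ≡ 472 (mod 1201)
1142^8 = (1142^4)^2 ≡ 472^2 = 222784 ≡ 599 (mod 1201)
1142^16 = (1142^8)^2 ≡ 599^2 = 358801 ≡ 903 (mod 1201)
1142^32 = (1142^16)^2 ≡ 903^2 = 815409 ≡ 1131 (mod 1201)
1142^35 = 1142^32 · 1142^2 · 1142^1 ≡ 1131 · 1079 · 1142 ≡ 560 (mod 1201).

560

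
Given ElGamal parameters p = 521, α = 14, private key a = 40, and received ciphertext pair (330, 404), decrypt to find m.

116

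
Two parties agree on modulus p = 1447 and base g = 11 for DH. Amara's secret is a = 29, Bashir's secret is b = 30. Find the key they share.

Amara sends A = g^a mod p = 11^29 mod 1447.
11^1 ≡ 11 (mod 1447)
11^2 = (11^1)^2 ≡ 11^2 = 121 ≡ 121 (mod 1447)
11^4 = (11^2)^2 ≡ 121^2 = 14641 ≡ 171 (mod 1447)
11^8 = (11^4)^2 ≡ 171^2 = 29241 ≡ 301 (mod 1447)
11^16 = (11^8)^2 ≡ 301^2 = 90601 ≡ 887 (mod 1447)
11^29 = 11^16 · 11^8 · 11^4 · 11^1 ≡ 887 · 301 · 171 · 11 ≡ 939 (mod 1447).
So A = 939. Bashir then computes K = A^b mod p = 939^30 mod 1447.
939^1 ≡ 939 (mod 1447)
939^2 = (939^1)^2 ≡ 939^2 = 881721 ≡ 498 (mod 1447)
939^4 = (939^2)^2 ≡ 498^2 = 248004 ≡ 567 (mod 1447)
939^8 = (939^4)^2 ≡ 567^2 = 321489 ≡ 255 (mod 1447)
939^16 = (939^8)^2 ≡ 255^2 = 65025 ≡ 1357 (mod 1447)
939^30 = 939^16 · 939^8 · 939^4 · 939^2 ≡ 1357 · 255 · 567 · 498 ≡ 86 (mod 1447).

86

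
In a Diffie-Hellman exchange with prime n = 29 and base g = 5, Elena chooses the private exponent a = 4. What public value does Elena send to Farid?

Public value = 5^{4} \pmod{29}.
5^1 ≡ 5 (mod 29)
5^2 = (5^1)^2 ≡ 5^2 = 25 ≡ 25 (mod 29)
5^4 = (5^2)^2 ≡ 25^2 = 625 ≡ 16 (mod 29)

16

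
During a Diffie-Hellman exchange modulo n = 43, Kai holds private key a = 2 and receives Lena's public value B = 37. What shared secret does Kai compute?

36

Shared key K = 37^2 mod 43.
37^1 ≡ 37 (mod 43)
37^2 = (37^1)^2 ≡ 37^2 = 1369 ≡ 36 (mod 43)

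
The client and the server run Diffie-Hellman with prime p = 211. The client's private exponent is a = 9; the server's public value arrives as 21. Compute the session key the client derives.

71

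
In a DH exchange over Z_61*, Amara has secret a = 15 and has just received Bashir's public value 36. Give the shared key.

Shared key K = 36^15 mod 61.
36^1 ≡ 36 (mod 61)
36^2 = (36^1)^2 ≡ 36^2 = 1296 ≡ 15 (mod 61)
36^4 = (36^2)^2 ≡ 15^2 = 225 ≡ 42 (mod 61)
36^8 = (36^4)^2 ≡ 42^2 = 1764 ≡ 56 (mod 61)
36^15 = 36^8 · 36^4 · 36^2 · 36^1 ≡ 56 · 42 · 15 · 36 ≡ 60 (mod 61).

60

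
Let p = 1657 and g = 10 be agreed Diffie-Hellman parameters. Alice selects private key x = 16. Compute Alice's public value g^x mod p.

843

Public value = 10^16 mod 1657.
10^1 ≡ 10 (mod 1657)
10^2 = (10^1)^2 ≡ 10^2 = 100 ≡ 100 (mod 1657)
10^4 = (10^2)^2 ≡ 100^2 = 10000 ≡ 58 (mod 1657)
10^8 = (10^4)^2 ≡ 58^2 = 3364 ≡ 50 (mod 1657)
10^16 = (10^8)^2 ≡ 50^2 = 2500 ≡ 843 (mod 1657)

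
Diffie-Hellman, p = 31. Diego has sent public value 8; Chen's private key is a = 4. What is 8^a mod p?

4

Shared key K = 8^4 mod 31.
8^1 ≡ 8 (mod 31)
8^2 = (8^1)^2 ≡ 8^2 = 64 ≡ 2 (mod 31)
8^4 = (8^2)^2 ≡ 2^2 = 4 ≡ 4 (mod 31)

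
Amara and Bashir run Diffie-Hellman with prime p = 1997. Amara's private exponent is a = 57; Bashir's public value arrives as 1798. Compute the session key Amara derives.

723

Shared key K = 1798^57 mod 1997.
1798^1 ≡ 1798 (mod 1997)
1798^2 = (1798^1)^2 ≡ 1798^2 = 3232804 ≡ 1658 (mod 1997)
1798^4 = (1798^2)^2 ≡ 1658^2 = 2748964 ≡ 1092 (mod 1997)
1798^8 = (1798^4)^2 ≡ 1092^2 = 1192464 ≡ 255 (mod 1997)
1798^16 = (1798^8)^2 ≡ 255^2 = 65025 ≡ 1121 (mod 1997)
1798^32 = (1798^16)^2 ≡ 1121^2 = 1256641 ≡ 528 (mod 1997)
1798^57 = 1798^32 · 1798^16 · 1798^8 · 1798^1 ≡ 528 · 1121 · 255 · 1798 ≡ 723 (mod 1997).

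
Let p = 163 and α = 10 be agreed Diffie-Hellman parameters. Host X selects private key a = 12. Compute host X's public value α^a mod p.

25

Public value = 10^12 mod 163.
10^1 ≡ 10 (mod 163)
10^2 = (10^1)^2 ≡ 10^2 = 100 ≡ 100 (mod 163)
10^4 = (10^2)^2 ≡ 100^2 = 10000 ≡ 57 (mod 163)
10^8 = (10^4)^2 ≡ 57^2 = 3249 ≡ 152 (mod 163)
10^12 = 10^8 · 10^4 ≡ 152 · 57 ≡ 25 (mod 163).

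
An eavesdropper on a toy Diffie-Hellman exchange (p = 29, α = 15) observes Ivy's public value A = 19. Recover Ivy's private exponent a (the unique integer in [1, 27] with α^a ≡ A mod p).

Try successive powers of 15 modulo 29:
15^1 ≡ 15
15^2 ≡ 22
15^3 ≡ 11
15^4 ≡ 20
15^5 ≡ 10
15^6 ≡ 5
15^7 ≡ 17
15^8 ≡ 23
15^9 ≡ 26
15^10 ≡ 13
15^11 ≡ 21
15^12 ≡ 25
15^13 ≡ 27
15^14 ≡ 28
15^15 ≡ 14
15^16 ≡ 7
15^17 ≡ 18
15^18 ≡ 9
15^19 ≡ 19
Found: a = 19.

19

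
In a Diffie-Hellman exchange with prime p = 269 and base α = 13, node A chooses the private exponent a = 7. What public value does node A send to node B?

232

Public value = 13^7 mod 269.
13^1 ≡ 13 (mod 269)
13^2 = (13^1)^2 ≡ 13^2 = 169 ≡ 169 (mod 269)
13^4 = (13^2)^2 ≡ 169^2 = 28561 ≡ 47 (mod 269)
13^7 = 13^4 · 13^2 · 13^1 ≡ 47 · 169 · 13 ≡ 232 (mod 269).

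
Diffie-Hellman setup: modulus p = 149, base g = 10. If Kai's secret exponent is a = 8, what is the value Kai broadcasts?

Public value = 10^{8} \pmod{149}.
10^1 ≡ 10 (mod 149)
10^2 = (10^1)^2 ≡ 10^2 = 100 ≡ 100 (mod 149)
10^4 = (10^2)^2 ≡ 100^2 = 10000 ≡ 17 (mod 149)
10^8 = (10^4)^2 ≡ 17^2 = 289 ≡ 140 (mod 149)

140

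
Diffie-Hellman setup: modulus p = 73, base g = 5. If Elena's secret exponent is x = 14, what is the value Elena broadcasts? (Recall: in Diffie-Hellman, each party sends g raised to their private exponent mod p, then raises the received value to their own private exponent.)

6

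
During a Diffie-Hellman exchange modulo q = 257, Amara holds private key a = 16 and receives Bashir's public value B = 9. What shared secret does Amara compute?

64

Shared key K = 9^16 mod 257.
9^1 ≡ 9 (mod 257)
9^2 = (9^1)^2 ≡ 9^2 = 81 ≡ 81 (mod 257)
9^4 = (9^2)^2 ≡ 81^2 = 6561 ≡ 136 (mod 257)
9^8 = (9^4)^2 ≡ 136^2 = 18496 ≡ 249 (mod 257)
9^16 = (9^8)^2 ≡ 249^2 = 62001 ≡ 64 (mod 257)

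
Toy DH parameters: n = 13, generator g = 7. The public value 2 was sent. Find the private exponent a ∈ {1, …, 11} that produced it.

Try successive powers of 7 modulo 13:
7^1 ≡ 7
7^2 ≡ 10
7^3 ≡ 5
7^4 ≡ 9
7^5 ≡ 11
7^6 ≡ 12
7^7 ≡ 6
7^8 ≡ 3
7^9 ≡ 8
7^10 ≡ 4
7^11 ≡ 2
Found: a = 11.

11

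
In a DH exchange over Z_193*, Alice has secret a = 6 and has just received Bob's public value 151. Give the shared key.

Shared key K = 151^6 mod 193.
151^1 ≡ 151 (mod 193)
151^2 = (151^1)^2 ≡ 151^2 = 22801 ≡ 27 (mod 193)
151^4 = (151^2)^2 ≡ 27^2 = 729 ≡ 150 (mod 193)
151^6 = 151^4 · 151^2 ≡ 150 · 27 ≡ 190 (mod 193).

190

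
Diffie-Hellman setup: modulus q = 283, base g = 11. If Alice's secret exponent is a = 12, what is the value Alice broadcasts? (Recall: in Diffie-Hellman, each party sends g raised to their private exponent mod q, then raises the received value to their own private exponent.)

78

Public value = 11^12 mod 283.
11^1 ≡ 11 (mod 283)
11^2 = (11^1)^2 ≡ 11^2 = 121 ≡ 121 (mod 283)
11^4 = (11^2)^2 ≡ 121^2 = 14641 ≡ 208 (mod 283)
11^8 = (11^4)^2 ≡ 208^2 = 43264 ≡ 248 (mod 283)
11^12 = 11^8 · 11^4 ≡ 248 · 208 ≡ 78 (mod 283).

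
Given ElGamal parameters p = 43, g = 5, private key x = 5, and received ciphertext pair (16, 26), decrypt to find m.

34

Shared mask s = c₁^x mod p = 16^5 mod 43.
16^1 ≡ 16 (mod 43)
16^2 = (16^1)^2 ≡ 16^2 = 256 ≡ 41 (mod 43)
16^4 = (16^2)^2 ≡ 41^2 = 1681 ≡ 4 (mod 43)
16^5 = 16^4 · 16^1 ≡ 4 · 16 ≡ 21 (mod 43).
So s = 21; s⁻¹ ≡ 41 (mod 43).
m = c₂ · s⁻¹ mod 43 = 26 · 41 mod 43 = 34.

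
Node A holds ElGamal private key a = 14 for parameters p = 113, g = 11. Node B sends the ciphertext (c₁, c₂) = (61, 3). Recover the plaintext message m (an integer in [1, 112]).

68

Shared mask s = c₁^a mod p = 61^14 mod 113.
61^1 ≡ 61 (mod 113)
61^2 = (61^1)^2 ≡ 61^2 = 3721 ≡ 105 (mod 113)
61^4 = (61^2)^2 ≡ 105^2 = 11025 ≡ 64 (mod 113)
61^8 = (61^4)^2 ≡ 64^2 = 4096 ≡ 28 (mod 113)
61^14 = 61^8 · 61^4 · 61^2 ≡ 28 · 64 · 105 ≡ 15 (mod 113).
So s = 15; s⁻¹ ≡ 98 (mod 113).
m = c₂ · s⁻¹ mod 113 = 3 · 98 mod 113 = 68.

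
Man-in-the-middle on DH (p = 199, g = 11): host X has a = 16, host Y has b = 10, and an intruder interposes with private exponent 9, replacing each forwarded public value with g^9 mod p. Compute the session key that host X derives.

Host X receives an intruder's public value M = 11^9 mod 199 instead of the honest one.
11^1 ≡ 11 (mod 199)
11^2 = (11^1)^2 ≡ 11^2 = 121 ≡ 121 (mod 199)
11^4 = (11^2)^2 ≡ 121^2 = 14641 ≡ 114 (mod 199)
11^8 = (11^4)^2 ≡ 114^2 = 12996 ≡ 61 (mod 199)
11^9 = 11^8 · 11^1 ≡ 61 · 11 ≡ 74 (mod 199).
So M = 74. Host X computes K = M^16 mod 199.
74^1 ≡ 74 (mod 199)
74^2 = (74^1)^2 ≡ 74^2 = 5476 ≡ 103 (mod 199)
74^4 = (74^2)^2 ≡ 103^2 = 10609 ≡ 62 (mod 199)
74^8 = (74^4)^2 ≡ 62^2 = 3844 ≡ 63 (mod 199)
74^16 = (74^8)^2 ≡ 63^2 = 3969 ≡ 188 (mod 199)

188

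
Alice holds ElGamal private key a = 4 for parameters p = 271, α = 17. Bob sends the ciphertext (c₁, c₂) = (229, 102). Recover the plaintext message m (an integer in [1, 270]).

38

Shared mask s = c₁^a mod p = 229^4 mod 271.
229^1 ≡ 229 (mod 271)
229^2 = (229^1)^2 ≡ 229^2 = 52441 ≡ 138 (mod 271)
229^4 = (229^2)^2 ≡ 138^2 = 19044 ≡ 74 (mod 271)
So s = 74; s⁻¹ ≡ 11 (mod 271).
m = c₂ · s⁻¹ mod 271 = 102 · 11 mod 271 = 38.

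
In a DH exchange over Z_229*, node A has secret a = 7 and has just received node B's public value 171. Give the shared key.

217

Shared key K = 171^7 mod 229.
171^1 ≡ 171 (mod 229)
171^2 = (171^1)^2 ≡ 171^2 = 29241 ≡ 158 (mod 229)
171^4 = (171^2)^2 ≡ 158^2 = 24964 ≡ 3 (mod 229)
171^7 = 171^4 · 171^2 · 171^1 ≡ 3 · 158 · 171 ≡ 217 (mod 229).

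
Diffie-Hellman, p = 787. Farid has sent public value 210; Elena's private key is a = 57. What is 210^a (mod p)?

574

Shared key K = 210^57 mod 787.
210^1 ≡ 210 (mod 787)
210^2 = (210^1)^2 ≡ 210^2 = 44100 ≡ 28 (mod 787)
210^4 = (210^2)^2 ≡ 28^2 = 784 ≡ 784 (mod 787)
210^8 = (210^4)^2 ≡ 784^2 = 614656 ≡ 9 (mod 787)
210^16 = (210^8)^2 ≡ 9^2 = 81 ≡ 81 (mod 787)
210^32 = (210^16)^2 ≡ 81^2 = 6561 ≡ 265 (mod 787)
210^57 = 210^32 · 210^16 · 210^8 · 210^1 ≡ 265 · 81 · 9 · 210 ≡ 574 (mod 787).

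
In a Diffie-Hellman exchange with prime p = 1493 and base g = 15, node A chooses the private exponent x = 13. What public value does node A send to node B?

Public value = 15^13 (mod 1493).
15^1 ≡ 15 (mod 1493)
15^2 = (15^1)^2 ≡ 15^2 = 225 ≡ 225 (mod 1493)
15^4 = (15^2)^2 ≡ 225^2 = 50625 ≡ 1356 (mod 1493)
15^8 = (15^4)^2 ≡ 1356^2 = 1838736 ≡ 853 (mod 1493)
15^13 = 15^8 · 15^4 · 15^1 ≡ 853 · 1356 · 15 ≡ 1360 (mod 1493).

1360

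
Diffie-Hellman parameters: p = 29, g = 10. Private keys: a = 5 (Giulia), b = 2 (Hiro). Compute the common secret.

6

Hiro sends B = g^b mod p = 10^2 mod 29.
10^1 ≡ 10 (mod 29)
10^2 = (10^1)^2 ≡ 10^2 = 100 ≡ 13 (mod 29)
So B = 13. Giulia then computes K = B^a mod p = 13^5 mod 29.
13^1 ≡ 13 (mod 29)
13^2 = (13^1)^2 ≡ 13^2 = 169 ≡ 24 (mod 29)
13^4 = (13^2)^2 ≡ 24^2 = 576 ≡ 25 (mod 29)
13^5 = 13^4 · 13^1 ≡ 25 · 13 ≡ 6 (mod 29).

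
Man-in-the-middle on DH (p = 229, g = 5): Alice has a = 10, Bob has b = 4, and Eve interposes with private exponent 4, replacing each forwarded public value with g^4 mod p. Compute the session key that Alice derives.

144

Alice receives Eve's public value M = 5^4 mod 229 instead of the honest one.
5^1 ≡ 5 (mod 229)
5^2 = (5^1)^2 ≡ 5^2 = 25 ≡ 25 (mod 229)
5^4 = (5^2)^2 ≡ 25^2 = 625 ≡ 167 (mod 229)
So M = 167. Alice computes K = M^10 mod 229.
167^1 ≡ 167 (mod 229)
167^2 = (167^1)^2 ≡ 167^2 = 27889 ≡ 180 (mod 229)
167^4 = (167^2)^2 ≡ 180^2 = 32400 ≡ 111 (mod 229)
167^8 = (167^4)^2 ≡ 111^2 = 12321 ≡ 184 (mod 229)
167^10 = 167^8 · 167^2 ≡ 184 · 180 ≡ 144 (mod 229).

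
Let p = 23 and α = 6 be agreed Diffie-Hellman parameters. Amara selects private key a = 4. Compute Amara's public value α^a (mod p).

8

Public value = 6^4 (mod 23).
6^1 ≡ 6 (mod 23)
6^2 = (6^1)^2 ≡ 6^2 = 36 ≡ 13 (mod 23)
6^4 = (6^2)^2 ≡ 13^2 = 169 ≡ 8 (mod 23)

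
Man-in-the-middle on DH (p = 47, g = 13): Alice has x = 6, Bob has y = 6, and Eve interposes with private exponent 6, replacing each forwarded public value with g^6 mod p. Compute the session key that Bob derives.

Bob receives Eve's public value M = 13^6 mod 47 instead of the honest one.
13^1 ≡ 13 (mod 47)
13^2 = (13^1)^2 ≡ 13^2 = 169 ≡ 28 (mod 47)
13^4 = (13^2)^2 ≡ 28^2 = 784 ≡ 32 (mod 47)
13^6 = 13^4 · 13^2 ≡ 32 · 28 ≡ 3 (mod 47).
So M = 3. Bob computes K = M^6 mod 47.
3^1 ≡ 3 (mod 47)
3^2 = (3^1)^2 ≡ 3^2 = 9 ≡ 9 (mod 47)
3^4 = (3^2)^2 ≡ 9^2 = 81 ≡ 34 (mod 47)
3^6 = 3^4 · 3^2 ≡ 34 · 9 ≡ 24 (mod 47).

24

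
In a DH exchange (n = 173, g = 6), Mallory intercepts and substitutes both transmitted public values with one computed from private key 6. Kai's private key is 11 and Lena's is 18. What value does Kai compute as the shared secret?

133

Kai receives Mallory's public value M = 6^6 mod 173 instead of the honest one.
6^1 ≡ 6 (mod 173)
6^2 = (6^1)^2 ≡ 6^2 = 36 ≡ 36 (mod 173)
6^4 = (6^2)^2 ≡ 36^2 = 1296 ≡ 85 (mod 173)
6^6 = 6^4 · 6^2 ≡ 85 · 36 ≡ 119 (mod 173).
So M = 119. Kai computes K = M^11 mod 173.
119^1 ≡ 119 (mod 173)
119^2 = (119^1)^2 ≡ 119^2 = 14161 ≡ 148 (mod 173)
119^4 = (119^2)^2 ≡ 148^2 = 21904 ≡ 106 (mod 173)
119^8 = (119^4)^2 ≡ 106^2 = 11236 ≡ 164 (mod 173)
119^11 = 119^8 · 119^2 · 119^1 ≡ 164 · 148 · 119 ≡ 133 (mod 173).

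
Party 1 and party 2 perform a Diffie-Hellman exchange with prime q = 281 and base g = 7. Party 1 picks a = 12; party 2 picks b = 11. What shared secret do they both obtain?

232

Party 2 sends B = g^b mod q = 7^11 mod 281.
7^1 ≡ 7 (mod 281)
7^2 = (7^1)^2 ≡ 7^2 = 49 ≡ 49 (mod 281)
7^4 = (7^2)^2 ≡ 49^2 = 2401 ≡ 153 (mod 281)
7^8 = (7^4)^2 ≡ 153^2 = 23409 ≡ 86 (mod 281)
7^11 = 7^8 · 7^2 · 7^1 ≡ 86 · 49 · 7 ≡ 274 (mod 281).
So B = 274. Party 1 then computes K = B^a mod q = 274^12 mod 281.
274^1 ≡ 274 (mod 281)
274^2 = (274^1)^2 ≡ 274^2 = 75076 ≡ 49 (mod 281)
274^4 = (274^2)^2 ≡ 49^2 = 2401 ≡ 153 (mod 281)
274^8 = (274^4)^2 ≡ 153^2 = 23409 ≡ 86 (mod 281)
274^12 = 274^8 · 274^4 ≡ 86 · 153 ≡ 232 (mod 281).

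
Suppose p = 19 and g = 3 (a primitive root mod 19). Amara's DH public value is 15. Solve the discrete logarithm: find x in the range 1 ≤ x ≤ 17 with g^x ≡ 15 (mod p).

5

Try successive powers of 3 modulo 19:
3^1 ≡ 3
3^2 ≡ 9
3^3 ≡ 8
3^4 ≡ 5
3^5 ≡ 15
Found: x = 5.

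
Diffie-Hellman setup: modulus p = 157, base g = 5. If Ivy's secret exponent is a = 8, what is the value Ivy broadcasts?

9

Public value = 5^8 (mod 157).
5^1 ≡ 5 (mod 157)
5^2 = (5^1)^2 ≡ 5^2 = 25 ≡ 25 (mod 157)
5^4 = (5^2)^2 ≡ 25^2 = 625 ≡ 154 (mod 157)
5^8 = (5^4)^2 ≡ 154^2 = 23716 ≡ 9 (mod 157)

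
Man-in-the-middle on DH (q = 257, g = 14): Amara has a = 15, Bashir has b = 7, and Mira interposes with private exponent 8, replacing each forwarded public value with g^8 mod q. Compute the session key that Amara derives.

Amara receives Mira's public value M = 14^8 mod 257 instead of the honest one.
14^1 ≡ 14 (mod 257)
14^2 = (14^1)^2 ≡ 14^2 = 196 ≡ 196 (mod 257)
14^4 = (14^2)^2 ≡ 196^2 = 38416 ≡ 123 (mod 257)
14^8 = (14^4)^2 ≡ 123^2 = 15129 ≡ 223 (mod 257)
So M = 223. Amara computes K = M^15 mod 257.
223^1 ≡ 223 (mod 257)
223^2 = (223^1)^2 ≡ 223^2 = 49729 ≡ 128 (mod 257)
223^4 = (223^2)^2 ≡ 128^2 = 16384 ≡ 193 (mod 257)
223^8 = (223^4)^2 ≡ 193^2 = 37249 ≡ 241 (mod 257)
223^15 = 223^8 · 223^4 · 223^2 · 223^1 ≡ 241 · 193 · 128 · 223 ≡ 189 (mod 257).

189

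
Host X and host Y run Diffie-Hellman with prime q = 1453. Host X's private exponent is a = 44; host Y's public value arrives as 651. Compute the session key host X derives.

321

Shared key K = 651^44 mod 1453.
651^1 ≡ 651 (mod 1453)
651^2 = (651^1)^2 ≡ 651^2 = 423801 ≡ 978 (mod 1453)
651^4 = (651^2)^2 ≡ 978^2 = 956484 ≡ 410 (mod 1453)
651^8 = (651^4)^2 ≡ 410^2 = 168100 ≡ 1005 (mod 1453)
651^16 = (651^8)^2 ≡ 1005^2 = 1010025 ≡ 190 (mod 1453)
651^32 = (651^16)^2 ≡ 190^2 = 36100 ≡ 1228 (mod 1453)
651^44 = 651^32 · 651^8 · 651^4 ≡ 1228 · 1005 · 410 ≡ 321 (mod 1453).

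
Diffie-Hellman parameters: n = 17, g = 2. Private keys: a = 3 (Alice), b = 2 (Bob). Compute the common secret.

13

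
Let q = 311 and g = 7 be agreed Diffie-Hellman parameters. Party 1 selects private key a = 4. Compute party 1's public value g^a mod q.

Public value = 7^4 mod 311.
7^1 ≡ 7 (mod 311)
7^2 = (7^1)^2 ≡ 7^2 = 49 ≡ 49 (mod 311)
7^4 = (7^2)^2 ≡ 49^2 = 2401 ≡ 224 (mod 311)

224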